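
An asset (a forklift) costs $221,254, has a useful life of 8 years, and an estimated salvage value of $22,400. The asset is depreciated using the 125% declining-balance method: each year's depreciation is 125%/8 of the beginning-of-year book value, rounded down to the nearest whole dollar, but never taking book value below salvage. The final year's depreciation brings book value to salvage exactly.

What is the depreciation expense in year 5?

Depreciable base = $221,254 − $22,400 = $198,854.
Year 1: ⌊$221,254 × 125%/8⌋ = $34,570. Book value $186,684.
Year 2: ⌊$186,684 × 125%/8⌋ = $29,169. Book value $157,515.
Year 3: ⌊$157,515 × 125%/8⌋ = $24,611. Book value $132,904.
Year 4: ⌊$132,904 × 125%/8⌋ = $20,766. Book value $112,138.
Year 5: ⌊$112,138 × 125%/8⌋ = $17,521. Book value $94,617.

$17,521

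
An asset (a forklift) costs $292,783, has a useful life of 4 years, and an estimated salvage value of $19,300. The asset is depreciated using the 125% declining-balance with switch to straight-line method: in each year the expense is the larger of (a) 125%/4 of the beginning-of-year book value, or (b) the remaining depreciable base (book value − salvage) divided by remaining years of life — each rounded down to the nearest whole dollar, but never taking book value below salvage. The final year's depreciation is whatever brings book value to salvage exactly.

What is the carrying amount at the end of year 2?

Depreciable base = $292,783 − $19,300 = $273,483.
Year 1: DB = ⌊$292,783 × 125%/4⌋ = $91,494; SL = ⌊$273,483/4⌋ = $68,370 → take DB $91,494. Book value $201,289.
Year 2: DB = ⌊$201,289 × 125%/4⌋ = $62,902; SL = ⌊$181,989/3⌋ = $60,663 → take DB $62,902. Book value $138,387.

$138,387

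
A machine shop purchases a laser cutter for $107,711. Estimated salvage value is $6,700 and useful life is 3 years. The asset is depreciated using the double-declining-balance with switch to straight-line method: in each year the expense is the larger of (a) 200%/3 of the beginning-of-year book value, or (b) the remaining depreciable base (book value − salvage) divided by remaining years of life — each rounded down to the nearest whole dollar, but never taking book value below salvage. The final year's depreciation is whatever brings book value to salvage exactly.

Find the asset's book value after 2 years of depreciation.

$11,968

Depreciable base = $107,711 − $6,700 = $101,011.
Year 1: DB = ⌊$107,711 × 200%/3⌋ = $71,807; SL = ⌊$101,011/3⌋ = $33,670 → take DB $71,807. Book value $35,904.
Year 2: DB = ⌊$35,904 × 200%/3⌋ = $23,936; SL = ⌊$29,204/2⌋ = $14,602 → take DB $23,936. Book value $11,968.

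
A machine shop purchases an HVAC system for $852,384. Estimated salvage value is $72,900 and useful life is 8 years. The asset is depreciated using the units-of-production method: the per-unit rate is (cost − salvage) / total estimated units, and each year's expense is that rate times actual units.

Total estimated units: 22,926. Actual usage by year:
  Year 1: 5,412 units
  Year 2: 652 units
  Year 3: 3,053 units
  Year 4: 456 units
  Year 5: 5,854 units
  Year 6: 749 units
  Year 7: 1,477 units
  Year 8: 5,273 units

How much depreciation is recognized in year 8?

$179,282

Depreciable base = $852,384 − $72,900 = $779,484.
Rate = $779,484 / 22,926 units = $34 per unit.
Year 1: 5,412 × $34 = $184,008. Book value $668,376.
Year 2: 652 × $34 = $22,168. Book value $646,208.
Year 3: 3,053 × $34 = $103,802. Book value $542,406.
Year 4: 456 × $34 = $15,504. Book value $526,902.
Year 5: 5,854 × $34 = $199,036. Book value $327,866.
Year 6: 749 × $34 = $25,466. Book value $302,400.
Year 7: 1,477 × $34 = $50,218. Book value $252,182.
Year 8: 5,273 × $34 = $179,282. Book value $72,900.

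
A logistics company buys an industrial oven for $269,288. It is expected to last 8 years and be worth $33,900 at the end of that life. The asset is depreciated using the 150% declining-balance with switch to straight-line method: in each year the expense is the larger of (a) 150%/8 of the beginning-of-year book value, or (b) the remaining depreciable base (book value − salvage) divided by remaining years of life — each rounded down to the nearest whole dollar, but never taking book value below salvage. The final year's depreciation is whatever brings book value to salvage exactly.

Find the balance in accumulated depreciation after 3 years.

Depreciable base = $269,288 − $33,900 = $235,388.
Year 1: DB = ⌊$269,288 × 150%/8⌋ = $50,491; SL = ⌊$235,388/8⌋ = $29,423 → take DB $50,491. Book value $218,797.
Year 2: DB = ⌊$218,797 × 150%/8⌋ = $41,024; SL = ⌊$184,897/7⌋ = $26,413 → take DB $41,024. Book value $177,773.
Year 3: DB = ⌊$177,773 × 150%/8⌋ = $33,332; SL = ⌊$143,873/6⌋ = $23,978 → take DB $33,332. Book value $144,441.
Accumulated through year 3 = $269,288 − $144,441 = $124,847.

$124,847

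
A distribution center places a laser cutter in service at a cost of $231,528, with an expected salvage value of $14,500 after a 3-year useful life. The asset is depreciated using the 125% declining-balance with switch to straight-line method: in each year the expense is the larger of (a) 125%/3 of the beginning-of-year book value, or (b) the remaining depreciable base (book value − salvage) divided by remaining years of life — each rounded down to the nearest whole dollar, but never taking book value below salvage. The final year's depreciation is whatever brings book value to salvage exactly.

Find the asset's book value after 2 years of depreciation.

Depreciable base = $231,528 − $14,500 = $217,028.
Year 1: DB = ⌊$231,528 × 125%/3⌋ = $96,470; SL = ⌊$217,028/3⌋ = $72,342 → take DB $96,470. Book value $135,058.
Year 2: DB = ⌊$135,058 × 125%/3⌋ = $56,274; SL = ⌊$120,558/2⌋ = $60,279 → take SL $60,279. Book value $74,779.

$74,779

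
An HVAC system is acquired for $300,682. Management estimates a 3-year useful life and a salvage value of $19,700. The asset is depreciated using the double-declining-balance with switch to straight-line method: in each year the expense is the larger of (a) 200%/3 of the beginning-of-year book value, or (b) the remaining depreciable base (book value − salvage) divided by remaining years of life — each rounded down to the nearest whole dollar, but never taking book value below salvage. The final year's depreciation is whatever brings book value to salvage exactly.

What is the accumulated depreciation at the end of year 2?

$267,272

Depreciable base = $300,682 − $19,700 = $280,982.
Year 1: DB = ⌊$300,682 × 200%/3⌋ = $200,454; SL = ⌊$280,982/3⌋ = $93,660 → take DB $200,454. Book value $100,228.
Year 2: DB = ⌊$100,228 × 200%/3⌋ = $66,818; SL = ⌊$80,528/2⌋ = $40,264 → take DB $66,818. Book value $33,410.
Accumulated through year 2 = $300,682 − $33,410 = $267,272.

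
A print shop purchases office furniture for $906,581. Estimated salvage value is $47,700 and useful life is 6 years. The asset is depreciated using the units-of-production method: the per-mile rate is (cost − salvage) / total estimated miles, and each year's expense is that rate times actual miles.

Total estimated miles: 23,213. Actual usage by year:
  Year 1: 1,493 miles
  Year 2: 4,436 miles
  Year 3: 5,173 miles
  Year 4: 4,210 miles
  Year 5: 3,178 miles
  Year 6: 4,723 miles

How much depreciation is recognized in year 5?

Depreciable base = $906,581 − $47,700 = $858,881.
Rate = $858,881 / 23,213 miles = $37 per mile.
Year 1: 1,493 × $37 = $55,241. Book value $851,340.
Year 2: 4,436 × $37 = $164,132. Book value $687,208.
Year 3: 5,173 × $37 = $191,401. Book value $495,807.
Year 4: 4,210 × $37 = $155,770. Book value $340,037.
Year 5: 3,178 × $37 = $117,586. Book value $222,451.

$117,586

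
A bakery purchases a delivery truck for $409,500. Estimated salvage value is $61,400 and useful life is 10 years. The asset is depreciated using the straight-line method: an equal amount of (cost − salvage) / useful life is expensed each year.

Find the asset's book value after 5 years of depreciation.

Depreciable base = $409,500 − $61,400 = $348,100.
Annual expense = $348,100 / 10 = $34,810.
End of year 1: book value $374,690.
End of year 2: book value $339,880.
End of year 3: book value $305,070.
End of year 4: book value $270,260.
End of year 5: book value $235,450.

$235,450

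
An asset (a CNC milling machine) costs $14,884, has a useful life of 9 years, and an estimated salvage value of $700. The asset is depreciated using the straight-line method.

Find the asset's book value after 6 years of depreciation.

$5,428

Depreciable base = $14,884 − $700 = $14,184.
Annual expense = $14,184 / 9 = $1,576.
End of year 1: book value $13,308.
End of year 2: book value $11,732.
End of year 3: book value $10,156.
End of year 4: book value $8,580.
End of year 5: book value $7,004.
End of year 6: book value $5,428.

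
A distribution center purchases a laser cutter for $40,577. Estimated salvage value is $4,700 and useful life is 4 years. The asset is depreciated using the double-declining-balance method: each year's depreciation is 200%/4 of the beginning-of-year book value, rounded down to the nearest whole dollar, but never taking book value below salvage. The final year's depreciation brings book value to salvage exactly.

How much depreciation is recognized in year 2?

Depreciable base = $40,577 − $4,700 = $35,877.
Year 1: ⌊$40,577 × 200%/4⌋ = $20,288. Book value $20,289.
Year 2: ⌊$20,289 × 200%/4⌋ = $10,144. Book value $10,145.

$10,144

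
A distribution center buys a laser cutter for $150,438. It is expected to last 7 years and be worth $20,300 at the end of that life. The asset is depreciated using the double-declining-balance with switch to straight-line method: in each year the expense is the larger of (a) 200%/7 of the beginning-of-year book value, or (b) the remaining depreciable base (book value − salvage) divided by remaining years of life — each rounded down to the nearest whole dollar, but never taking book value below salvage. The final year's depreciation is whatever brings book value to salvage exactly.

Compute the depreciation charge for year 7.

$0

Depreciable base = $150,438 − $20,300 = $130,138.
Year 1: DB = ⌊$150,438 × 200%/7⌋ = $42,982; SL = ⌊$130,138/7⌋ = $18,591 → take DB $42,982. Book value $107,456.
Year 2: DB = ⌊$107,456 × 200%/7⌋ = $30,701; SL = ⌊$87,156/6⌋ = $14,526 → take DB $30,701. Book value $76,755.
Year 3: DB = ⌊$76,755 × 200%/7⌋ = $21,930; SL = ⌊$56,455/5⌋ = $11,291 → take DB $21,930. Book value $54,825.
Year 4: DB = ⌊$54,825 × 200%/7⌋ = $15,664; SL = ⌊$34,525/4⌋ = $8,631 → take DB $15,664. Book value $39,161.
Year 5: DB = ⌊$39,161 × 200%/7⌋ = $11,188; SL = ⌊$18,861/3⌋ = $6,287 → take DB $11,188. Book value $27,973.
Year 6: DB = ⌊$27,973 × 200%/7⌋ = $7,992; SL = ⌊$7,673/2⌋ = $3,836 → take DB $7,992, capped at $7,673. Book value $20,300.
Year 7 (final): $20,300 − $20,300 = $0. Book value $20,300.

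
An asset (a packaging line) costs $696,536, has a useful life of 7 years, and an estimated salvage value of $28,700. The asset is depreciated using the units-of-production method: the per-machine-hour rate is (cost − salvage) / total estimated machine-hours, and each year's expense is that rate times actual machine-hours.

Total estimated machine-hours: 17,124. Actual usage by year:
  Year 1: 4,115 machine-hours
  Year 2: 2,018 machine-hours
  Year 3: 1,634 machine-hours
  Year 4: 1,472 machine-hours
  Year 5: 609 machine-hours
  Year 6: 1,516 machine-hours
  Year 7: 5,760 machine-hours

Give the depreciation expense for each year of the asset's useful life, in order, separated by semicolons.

Depreciable base = $696,536 − $28,700 = $667,836.
Rate = $667,836 / 17,124 machine-hours = $39 per machine-hour.
Year 1: 4,115 × $39 = $160,485. Book value $536,051.
Year 2: 2,018 × $39 = $78,702. Book value $457,349.
Year 3: 1,634 × $39 = $63,726. Book value $393,623.
Year 4: 1,472 × $39 = $57,408. Book value $336,215.
Year 5: 609 × $39 = $23,751. Book value $312,464.
Year 6: 1,516 × $39 = $59,124. Book value $253,340.
Year 7: 5,760 × $39 = $224,640. Book value $28,700.

$160,485; $78,702; $63,726; $57,408; $23,751; $59,124; $224,640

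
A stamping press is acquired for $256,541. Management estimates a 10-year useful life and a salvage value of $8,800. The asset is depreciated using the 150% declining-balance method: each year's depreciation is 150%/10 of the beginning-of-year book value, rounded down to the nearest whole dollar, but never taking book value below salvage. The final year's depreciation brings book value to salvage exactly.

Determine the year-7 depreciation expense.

Depreciable base = $256,541 − $8,800 = $247,741.
Year 1: ⌊$256,541 × 150%/10⌋ = $38,481. Book value $218,060.
Year 2: ⌊$218,060 × 150%/10⌋ = $32,709. Book value $185,351.
Year 3: ⌊$185,351 × 150%/10⌋ = $27,802. Book value $157,549.
Year 4: ⌊$157,549 × 150%/10⌋ = $23,632. Book value $133,917.
Year 5: ⌊$133,917 × 150%/10⌋ = $20,087. Book value $113,830.
Year 6: ⌊$113,830 × 150%/10⌋ = $17,074. Book value $96,756.
Year 7: ⌊$96,756 × 150%/10⌋ = $14,513. Book value $82,243.

$14,513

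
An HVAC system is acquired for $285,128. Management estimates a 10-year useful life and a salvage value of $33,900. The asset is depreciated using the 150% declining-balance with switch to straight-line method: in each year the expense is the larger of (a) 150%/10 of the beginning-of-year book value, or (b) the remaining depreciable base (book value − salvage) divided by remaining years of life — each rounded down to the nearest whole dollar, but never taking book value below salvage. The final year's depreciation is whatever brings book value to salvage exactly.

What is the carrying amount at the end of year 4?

$148,841

Depreciable base = $285,128 − $33,900 = $251,228.
Year 1: DB = ⌊$285,128 × 150%/10⌋ = $42,769; SL = ⌊$251,228/10⌋ = $25,122 → take DB $42,769. Book value $242,359.
Year 2: DB = ⌊$242,359 × 150%/10⌋ = $36,353; SL = ⌊$208,459/9⌋ = $23,162 → take DB $36,353. Book value $206,006.
Year 3: DB = ⌊$206,006 × 150%/10⌋ = $30,900; SL = ⌊$172,106/8⌋ = $21,513 → take DB $30,900. Book value $175,106.
Year 4: DB = ⌊$175,106 × 150%/10⌋ = $26,265; SL = ⌊$141,206/7⌋ = $20,172 → take DB $26,265. Book value $148,841.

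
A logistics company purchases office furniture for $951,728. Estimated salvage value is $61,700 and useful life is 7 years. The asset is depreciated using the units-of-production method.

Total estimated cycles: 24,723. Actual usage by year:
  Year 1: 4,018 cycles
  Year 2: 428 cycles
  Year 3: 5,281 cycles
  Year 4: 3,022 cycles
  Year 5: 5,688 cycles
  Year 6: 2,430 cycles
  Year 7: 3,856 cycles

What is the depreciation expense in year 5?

$204,768

Depreciable base = $951,728 − $61,700 = $890,028.
Rate = $890,028 / 24,723 cycles = $36 per cycle.
Year 1: 4,018 × $36 = $144,648. Book value $807,080.
Year 2: 428 × $36 = $15,408. Book value $791,672.
Year 3: 5,281 × $36 = $190,116. Book value $601,556.
Year 4: 3,022 × $36 = $108,792. Book value $492,764.
Year 5: 5,688 × $36 = $204,768. Book value $287,996.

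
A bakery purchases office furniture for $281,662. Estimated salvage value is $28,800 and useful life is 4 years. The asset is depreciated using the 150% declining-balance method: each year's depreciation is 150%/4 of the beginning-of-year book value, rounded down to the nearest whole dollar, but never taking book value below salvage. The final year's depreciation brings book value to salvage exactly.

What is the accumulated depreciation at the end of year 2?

Depreciable base = $281,662 − $28,800 = $252,862.
Year 1: ⌊$281,662 × 150%/4⌋ = $105,623. Book value $176,039.
Year 2: ⌊$176,039 × 150%/4⌋ = $66,014. Book value $110,025.
Accumulated through year 2 = $281,662 − $110,025 = $171,637.

$171,637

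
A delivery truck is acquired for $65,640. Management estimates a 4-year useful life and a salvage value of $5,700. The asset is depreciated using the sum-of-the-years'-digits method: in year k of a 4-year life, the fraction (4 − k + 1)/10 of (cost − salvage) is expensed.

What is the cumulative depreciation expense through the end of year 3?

$53,946

Depreciable base = $65,640 − $5,700 = $59,940.
Sum of the years' digits = 4+3+2+1 = 10.
Year 1: $59,940 × 4/10 = $23,976. Book value $41,664.
Year 2: $59,940 × 3/10 = $17,982. Book value $23,682.
Year 3: $59,940 × 2/10 = $11,988. Book value $11,694.
Accumulated through year 3 = $65,640 − $11,694 = $53,946.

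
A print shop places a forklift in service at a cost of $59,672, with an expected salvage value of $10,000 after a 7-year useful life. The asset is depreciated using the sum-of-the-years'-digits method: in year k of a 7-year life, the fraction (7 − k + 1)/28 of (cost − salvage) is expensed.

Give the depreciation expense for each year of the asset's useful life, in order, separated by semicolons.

$12,418; $10,644; $8,870; $7,096; $5,322; $3,548; $1,774

Depreciable base = $59,672 − $10,000 = $49,672.
Sum of the years' digits = 7+6+5+4+3+2+1 = 28.
Year 1: $49,672 × 7/28 = $12,418. Book value $47,254.
Year 2: $49,672 × 6/28 = $10,644. Book value $36,610.
Year 3: $49,672 × 5/28 = $8,870. Book value $27,740.
Year 4: $49,672 × 4/28 = $7,096. Book value $20,644.
Year 5: $49,672 × 3/28 = $5,322. Book value $15,322.
Year 6: $49,672 × 2/28 = $3,548. Book value $11,774.
Year 7: $49,672 × 1/28 = $1,774. Book value $10,000.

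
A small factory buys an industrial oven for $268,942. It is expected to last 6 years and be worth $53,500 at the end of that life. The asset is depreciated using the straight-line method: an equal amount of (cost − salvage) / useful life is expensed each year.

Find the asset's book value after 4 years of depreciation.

Depreciable base = $268,942 − $53,500 = $215,442.
Annual expense = $215,442 / 6 = $35,907.
End of year 1: book value $233,035.
End of year 2: book value $197,128.
End of year 3: book value $161,221.
End of year 4: book value $125,314.

$125,314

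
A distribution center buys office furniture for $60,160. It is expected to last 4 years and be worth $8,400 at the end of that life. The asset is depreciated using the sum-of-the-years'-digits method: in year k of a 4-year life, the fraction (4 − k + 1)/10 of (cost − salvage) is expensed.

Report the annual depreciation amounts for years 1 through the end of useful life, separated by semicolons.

$20,704; $15,528; $10,352; $5,176

Depreciable base = $60,160 − $8,400 = $51,760.
Sum of the years' digits = 4+3+2+1 = 10.
Year 1: $51,760 × 4/10 = $20,704. Book value $39,456.
Year 2: $51,760 × 3/10 = $15,528. Book value $23,928.
Year 3: $51,760 × 2/10 = $10,352. Book value $13,576.
Year 4: $51,760 × 1/10 = $5,176. Book value $8,400.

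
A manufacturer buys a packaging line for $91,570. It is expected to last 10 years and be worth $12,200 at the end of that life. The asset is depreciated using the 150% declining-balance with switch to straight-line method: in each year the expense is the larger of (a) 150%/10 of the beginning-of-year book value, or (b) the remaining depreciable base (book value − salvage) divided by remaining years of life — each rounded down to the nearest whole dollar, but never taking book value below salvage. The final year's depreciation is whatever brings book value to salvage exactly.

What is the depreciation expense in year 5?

$7,170

Depreciable base = $91,570 − $12,200 = $79,370.
Year 1: DB = ⌊$91,570 × 150%/10⌋ = $13,735; SL = ⌊$79,370/10⌋ = $7,937 → take DB $13,735. Book value $77,835.
Year 2: DB = ⌊$77,835 × 150%/10⌋ = $11,675; SL = ⌊$65,635/9⌋ = $7,292 → take DB $11,675. Book value $66,160.
Year 3: DB = ⌊$66,160 × 150%/10⌋ = $9,924; SL = ⌊$53,960/8⌋ = $6,745 → take DB $9,924. Book value $56,236.
Year 4: DB = ⌊$56,236 × 150%/10⌋ = $8,435; SL = ⌊$44,036/7⌋ = $6,290 → take DB $8,435. Book value $47,801.
Year 5: DB = ⌊$47,801 × 150%/10⌋ = $7,170; SL = ⌊$35,601/6⌋ = $5,933 → take DB $7,170. Book value $40,631.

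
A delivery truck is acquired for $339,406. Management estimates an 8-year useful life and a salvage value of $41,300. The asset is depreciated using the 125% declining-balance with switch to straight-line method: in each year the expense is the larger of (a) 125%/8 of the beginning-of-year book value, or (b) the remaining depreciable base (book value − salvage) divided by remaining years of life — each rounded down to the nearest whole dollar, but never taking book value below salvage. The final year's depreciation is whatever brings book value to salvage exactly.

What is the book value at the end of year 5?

Depreciable base = $339,406 − $41,300 = $298,106.
Year 1: DB = ⌊$339,406 × 125%/8⌋ = $53,032; SL = ⌊$298,106/8⌋ = $37,263 → take DB $53,032. Book value $286,374.
Year 2: DB = ⌊$286,374 × 125%/8⌋ = $44,745; SL = ⌊$245,074/7⌋ = $35,010 → take DB $44,745. Book value $241,629.
Year 3: DB = ⌊$241,629 × 125%/8⌋ = $37,754; SL = ⌊$200,329/6⌋ = $33,388 → take DB $37,754. Book value $203,875.
Year 4: DB = ⌊$203,875 × 125%/8⌋ = $31,855; SL = ⌊$162,575/5⌋ = $32,515 → take SL $32,515. Book value $171,360.
Year 5: DB = ⌊$171,360 × 125%/8⌋ = $26,775; SL = ⌊$130,060/4⌋ = $32,515 → take SL $32,515. Book value $138,845.

$138,845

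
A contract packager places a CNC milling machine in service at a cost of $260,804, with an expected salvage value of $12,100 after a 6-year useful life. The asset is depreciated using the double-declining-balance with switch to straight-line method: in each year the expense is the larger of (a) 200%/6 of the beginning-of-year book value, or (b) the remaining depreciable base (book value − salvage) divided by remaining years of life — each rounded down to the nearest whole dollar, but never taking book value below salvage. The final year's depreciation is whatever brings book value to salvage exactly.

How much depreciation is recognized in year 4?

$25,758

Depreciable base = $260,804 − $12,100 = $248,704.
Year 1: DB = ⌊$260,804 × 200%/6⌋ = $86,934; SL = ⌊$248,704/6⌋ = $41,450 → take DB $86,934. Book value $173,870.
Year 2: DB = ⌊$173,870 × 200%/6⌋ = $57,956; SL = ⌊$161,770/5⌋ = $32,354 → take DB $57,956. Book value $115,914.
Year 3: DB = ⌊$115,914 × 200%/6⌋ = $38,638; SL = ⌊$103,814/4⌋ = $25,953 → take DB $38,638. Book value $77,276.
Year 4: DB = ⌊$77,276 × 200%/6⌋ = $25,758; SL = ⌊$65,176/3⌋ = $21,725 → take DB $25,758. Book value $51,518.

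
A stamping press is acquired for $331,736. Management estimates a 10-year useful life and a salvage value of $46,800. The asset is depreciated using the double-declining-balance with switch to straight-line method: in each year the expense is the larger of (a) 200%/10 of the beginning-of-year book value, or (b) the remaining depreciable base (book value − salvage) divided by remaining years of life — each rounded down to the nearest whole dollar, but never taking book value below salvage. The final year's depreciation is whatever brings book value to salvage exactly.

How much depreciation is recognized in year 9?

Depreciable base = $331,736 − $46,800 = $284,936.
Year 1: DB = ⌊$331,736 × 200%/10⌋ = $66,347; SL = ⌊$284,936/10⌋ = $28,493 → take DB $66,347. Book value $265,389.
Year 2: DB = ⌊$265,389 × 200%/10⌋ = $53,077; SL = ⌊$218,589/9⌋ = $24,287 → take DB $53,077. Book value $212,312.
Year 3: DB = ⌊$212,312 × 200%/10⌋ = $42,462; SL = ⌊$165,512/8⌋ = $20,689 → take DB $42,462. Book value $169,850.
Year 4: DB = ⌊$169,850 × 200%/10⌋ = $33,970; SL = ⌊$123,050/7⌋ = $17,578 → take DB $33,970. Book value $135,880.
Year 5: DB = ⌊$135,880 × 200%/10⌋ = $27,176; SL = ⌊$89,080/6⌋ = $14,846 → take DB $27,176. Book value $108,704.
Year 6: DB = ⌊$108,704 × 200%/10⌋ = $21,740; SL = ⌊$61,904/5⌋ = $12,380 → take DB $21,740. Book value $86,964.
Year 7: DB = ⌊$86,964 × 200%/10⌋ = $17,392; SL = ⌊$40,164/4⌋ = $10,041 → take DB $17,392. Book value $69,572.
Year 8: DB = ⌊$69,572 × 200%/10⌋ = $13,914; SL = ⌊$22,772/3⌋ = $7,590 → take DB $13,914. Book value $55,658.
Year 9: DB = ⌊$55,658 × 200%/10⌋ = $11,131; SL = ⌊$8,858/2⌋ = $4,429 → take DB $11,131, capped at $8,858. Book value $46,800.

$8,858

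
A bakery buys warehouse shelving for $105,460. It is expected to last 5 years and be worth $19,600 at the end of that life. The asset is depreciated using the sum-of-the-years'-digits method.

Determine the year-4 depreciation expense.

$11,448

Depreciable base = $105,460 − $19,600 = $85,860.
Sum of the years' digits = 5+4+3+2+1 = 15.
Year 1: $85,860 × 5/15 = $28,620. Book value $76,840.
Year 2: $85,860 × 4/15 = $22,896. Book value $53,944.
Year 3: $85,860 × 3/15 = $17,172. Book value $36,772.
Year 4: $85,860 × 2/15 = $11,448. Book value $25,324.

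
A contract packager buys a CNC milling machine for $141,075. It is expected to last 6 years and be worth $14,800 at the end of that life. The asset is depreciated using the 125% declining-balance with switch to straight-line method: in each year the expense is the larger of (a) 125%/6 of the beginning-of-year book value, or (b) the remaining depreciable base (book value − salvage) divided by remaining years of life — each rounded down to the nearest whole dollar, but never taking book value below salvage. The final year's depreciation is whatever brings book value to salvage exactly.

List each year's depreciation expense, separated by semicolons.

Depreciable base = $141,075 − $14,800 = $126,275.
Year 1: DB = ⌊$141,075 × 125%/6⌋ = $29,390; SL = ⌊$126,275/6⌋ = $21,045 → take DB $29,390. Book value $111,685.
Year 2: DB = ⌊$111,685 × 125%/6⌋ = $23,267; SL = ⌊$96,885/5⌋ = $19,377 → take DB $23,267. Book value $88,418.
Year 3: DB = ⌊$88,418 × 125%/6⌋ = $18,420; SL = ⌊$73,618/4⌋ = $18,404 → take DB $18,420. Book value $69,998.
Year 4: DB = ⌊$69,998 × 125%/6⌋ = $14,582; SL = ⌊$55,198/3⌋ = $18,399 → take SL $18,399. Book value $51,599.
Year 5: DB = ⌊$51,599 × 125%/6⌋ = $10,749; SL = ⌊$36,799/2⌋ = $18,399 → take SL $18,399. Book value $33,200.
Year 6 (final): $33,200 − $14,800 = $18,400. Book value $14,800.

$29,390; $23,267; $18,420; $18,399; $18,399; $18,400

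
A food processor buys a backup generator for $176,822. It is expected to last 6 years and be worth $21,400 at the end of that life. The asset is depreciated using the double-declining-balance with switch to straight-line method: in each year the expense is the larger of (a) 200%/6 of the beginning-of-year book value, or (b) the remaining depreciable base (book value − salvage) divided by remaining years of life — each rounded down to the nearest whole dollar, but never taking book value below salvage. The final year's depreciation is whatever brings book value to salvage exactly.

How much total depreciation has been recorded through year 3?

Depreciable base = $176,822 − $21,400 = $155,422.
Year 1: DB = ⌊$176,822 × 200%/6⌋ = $58,940; SL = ⌊$155,422/6⌋ = $25,903 → take DB $58,940. Book value $117,882.
Year 2: DB = ⌊$117,882 × 200%/6⌋ = $39,294; SL = ⌊$96,482/5⌋ = $19,296 → take DB $39,294. Book value $78,588.
Year 3: DB = ⌊$78,588 × 200%/6⌋ = $26,196; SL = ⌊$57,188/4⌋ = $14,297 → take DB $26,196. Book value $52,392.
Accumulated through year 3 = $176,822 − $52,392 = $124,430.

$124,430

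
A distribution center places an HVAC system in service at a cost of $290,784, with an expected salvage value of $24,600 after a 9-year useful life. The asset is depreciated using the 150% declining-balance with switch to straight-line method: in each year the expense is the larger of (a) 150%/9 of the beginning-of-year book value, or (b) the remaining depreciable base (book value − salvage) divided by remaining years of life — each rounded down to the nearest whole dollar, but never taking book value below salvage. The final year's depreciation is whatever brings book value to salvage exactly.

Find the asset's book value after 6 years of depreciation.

$93,796

Depreciable base = $290,784 − $24,600 = $266,184.
Year 1: DB = ⌊$290,784 × 150%/9⌋ = $48,464; SL = ⌊$266,184/9⌋ = $29,576 → take DB $48,464. Book value $242,320.
Year 2: DB = ⌊$242,320 × 150%/9⌋ = $40,386; SL = ⌊$217,720/8⌋ = $27,215 → take DB $40,386. Book value $201,934.
Year 3: DB = ⌊$201,934 × 150%/9⌋ = $33,655; SL = ⌊$177,334/7⌋ = $25,333 → take DB $33,655. Book value $168,279.
Year 4: DB = ⌊$168,279 × 150%/9⌋ = $28,046; SL = ⌊$143,679/6⌋ = $23,946 → take DB $28,046. Book value $140,233.
Year 5: DB = ⌊$140,233 × 150%/9⌋ = $23,372; SL = ⌊$115,633/5⌋ = $23,126 → take DB $23,372. Book value $116,861.
Year 6: DB = ⌊$116,861 × 150%/9⌋ = $19,476; SL = ⌊$92,261/4⌋ = $23,065 → take SL $23,065. Book value $93,796.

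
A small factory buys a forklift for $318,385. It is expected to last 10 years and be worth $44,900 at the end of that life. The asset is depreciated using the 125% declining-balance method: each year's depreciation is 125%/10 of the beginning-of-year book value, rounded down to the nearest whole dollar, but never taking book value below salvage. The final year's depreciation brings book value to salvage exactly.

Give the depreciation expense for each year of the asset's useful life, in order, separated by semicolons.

Depreciable base = $318,385 − $44,900 = $273,485.
Year 1: ⌊$318,385 × 125%/10⌋ = $39,798. Book value $278,587.
Year 2: ⌊$278,587 × 125%/10⌋ = $34,823. Book value $243,764.
Year 3: ⌊$243,764 × 125%/10⌋ = $30,470. Book value $213,294.
Year 4: ⌊$213,294 × 125%/10⌋ = $26,661. Book value $186,633.
Year 5: ⌊$186,633 × 125%/10⌋ = $23,329. Book value $163,304.
Year 6: ⌊$163,304 × 125%/10⌋ = $20,413. Book value $142,891.
Year 7: ⌊$142,891 × 125%/10⌋ = $17,861. Book value $125,030.
Year 8: ⌊$125,030 × 125%/10⌋ = $15,628. Book value $109,402.
Year 9: ⌊$109,402 × 125%/10⌋ = $13,675. Book value $95,727.
Year 10 (final): $95,727 − $44,900 = $50,827. Book value $44,900.

$39,798; $34,823; $30,470; $26,661; $23,329; $20,413; $17,861; $15,628; $13,675; $50,827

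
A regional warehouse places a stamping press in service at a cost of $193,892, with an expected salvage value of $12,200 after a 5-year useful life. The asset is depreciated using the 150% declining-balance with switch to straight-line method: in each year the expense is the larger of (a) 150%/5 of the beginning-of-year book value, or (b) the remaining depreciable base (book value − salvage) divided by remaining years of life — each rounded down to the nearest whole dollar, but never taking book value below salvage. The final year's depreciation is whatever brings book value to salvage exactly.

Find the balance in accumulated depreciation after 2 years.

Depreciable base = $193,892 − $12,200 = $181,692.
Year 1: DB = ⌊$193,892 × 150%/5⌋ = $58,167; SL = ⌊$181,692/5⌋ = $36,338 → take DB $58,167. Book value $135,725.
Year 2: DB = ⌊$135,725 × 150%/5⌋ = $40,717; SL = ⌊$123,525/4⌋ = $30,881 → take DB $40,717. Book value $95,008.
Accumulated through year 2 = $193,892 − $95,008 = $98,884.

$98,884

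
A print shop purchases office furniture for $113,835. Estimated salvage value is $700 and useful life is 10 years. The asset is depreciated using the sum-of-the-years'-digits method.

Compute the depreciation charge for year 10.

Depreciable base = $113,835 − $700 = $113,135.
Sum of the years' digits = 10+9+8+7+6+5+4+3+2+1 = 55.
Year 1: $113,135 × 10/55 = $20,570. Book value $93,265.
Year 2: $113,135 × 9/55 = $18,513. Book value $74,752.
Year 3: $113,135 × 8/55 = $16,456. Book value $58,296.
Year 4: $113,135 × 7/55 = $14,399. Book value $43,897.
Year 5: $113,135 × 6/55 = $12,342. Book value $31,555.
Year 6: $113,135 × 5/55 = $10,285. Book value $21,270.
Year 7: $113,135 × 4/55 = $8,228. Book value $13,042.
Year 8: $113,135 × 3/55 = $6,171. Book value $6,871.
Year 9: $113,135 × 2/55 = $4,114. Book value $2,757.
Year 10: $113,135 × 1/55 = $2,057. Book value $700.

$2,057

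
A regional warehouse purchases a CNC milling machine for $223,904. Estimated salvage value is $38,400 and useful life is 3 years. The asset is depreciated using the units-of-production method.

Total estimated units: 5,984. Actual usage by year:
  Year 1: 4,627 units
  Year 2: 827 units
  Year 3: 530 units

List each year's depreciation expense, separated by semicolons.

$143,437; $25,637; $16,430

Depreciable base = $223,904 − $38,400 = $185,504.
Rate = $185,504 / 5,984 units = $31 per unit.
Year 1: 4,627 × $31 = $143,437. Book value $80,467.
Year 2: 827 × $31 = $25,637. Book value $54,830.
Year 3: 530 × $31 = $16,430. Book value $38,400.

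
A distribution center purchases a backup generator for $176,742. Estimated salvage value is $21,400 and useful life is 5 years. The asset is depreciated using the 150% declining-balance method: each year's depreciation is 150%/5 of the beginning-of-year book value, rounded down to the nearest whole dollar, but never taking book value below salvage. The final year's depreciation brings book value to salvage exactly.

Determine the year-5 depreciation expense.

Depreciable base = $176,742 − $21,400 = $155,342.
Year 1: ⌊$176,742 × 150%/5⌋ = $53,022. Book value $123,720.
Year 2: ⌊$123,720 × 150%/5⌋ = $37,116. Book value $86,604.
Year 3: ⌊$86,604 × 150%/5⌋ = $25,981. Book value $60,623.
Year 4: ⌊$60,623 × 150%/5⌋ = $18,186. Book value $42,437.
Year 5 (final): $42,437 − $21,400 = $21,037. Book value $21,400.

$21,037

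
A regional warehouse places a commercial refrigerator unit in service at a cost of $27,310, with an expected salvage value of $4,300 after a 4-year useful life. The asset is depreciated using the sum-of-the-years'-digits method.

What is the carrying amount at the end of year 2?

Depreciable base = $27,310 − $4,300 = $23,010.
Sum of the years' digits = 4+3+2+1 = 10.
Year 1: $23,010 × 4/10 = $9,204. Book value $18,106.
Year 2: $23,010 × 3/10 = $6,903. Book value $11,203.

$11,203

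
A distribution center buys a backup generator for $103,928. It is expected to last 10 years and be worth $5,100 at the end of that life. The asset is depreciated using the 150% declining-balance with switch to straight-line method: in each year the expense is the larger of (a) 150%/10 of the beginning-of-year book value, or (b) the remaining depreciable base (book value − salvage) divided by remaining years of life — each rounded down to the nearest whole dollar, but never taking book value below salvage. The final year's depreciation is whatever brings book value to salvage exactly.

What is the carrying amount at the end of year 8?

$21,485

Depreciable base = $103,928 − $5,100 = $98,828.
Year 1: DB = ⌊$103,928 × 150%/10⌋ = $15,589; SL = ⌊$98,828/10⌋ = $9,882 → take DB $15,589. Book value $88,339.
Year 2: DB = ⌊$88,339 × 150%/10⌋ = $13,250; SL = ⌊$83,239/9⌋ = $9,248 → take DB $13,250. Book value $75,089.
Year 3: DB = ⌊$75,089 × 150%/10⌋ = $11,263; SL = ⌊$69,989/8⌋ = $8,748 → take DB $11,263. Book value $63,826.
Year 4: DB = ⌊$63,826 × 150%/10⌋ = $9,573; SL = ⌊$58,726/7⌋ = $8,389 → take DB $9,573. Book value $54,253.
Year 5: DB = ⌊$54,253 × 150%/10⌋ = $8,137; SL = ⌊$49,153/6⌋ = $8,192 → take SL $8,192. Book value $46,061.
Year 6: DB = ⌊$46,061 × 150%/10⌋ = $6,909; SL = ⌊$40,961/5⌋ = $8,192 → take SL $8,192. Book value $37,869.
Year 7: DB = ⌊$37,869 × 150%/10⌋ = $5,680; SL = ⌊$32,769/4⌋ = $8,192 → take SL $8,192. Book value $29,677.
Year 8: DB = ⌊$29,677 × 150%/10⌋ = $4,451; SL = ⌊$24,577/3⌋ = $8,192 → take SL $8,192. Book value $21,485.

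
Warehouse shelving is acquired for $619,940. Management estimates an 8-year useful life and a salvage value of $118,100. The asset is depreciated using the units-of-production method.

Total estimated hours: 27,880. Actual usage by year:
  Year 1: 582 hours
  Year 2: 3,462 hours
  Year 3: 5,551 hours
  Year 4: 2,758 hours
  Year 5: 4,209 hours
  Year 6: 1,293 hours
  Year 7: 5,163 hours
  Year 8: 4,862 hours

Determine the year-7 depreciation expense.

Depreciable base = $619,940 − $118,100 = $501,840.
Rate = $501,840 / 27,880 hours = $18 per hour.
Year 1: 582 × $18 = $10,476. Book value $609,464.
Year 2: 3,462 × $18 = $62,316. Book value $547,148.
Year 3: 5,551 × $18 = $99,918. Book value $447,230.
Year 4: 2,758 × $18 = $49,644. Book value $397,586.
Year 5: 4,209 × $18 = $75,762. Book value $321,824.
Year 6: 1,293 × $18 = $23,274. Book value $298,550.
Year 7: 5,163 × $18 = $92,934. Book value $205,616.

$92,934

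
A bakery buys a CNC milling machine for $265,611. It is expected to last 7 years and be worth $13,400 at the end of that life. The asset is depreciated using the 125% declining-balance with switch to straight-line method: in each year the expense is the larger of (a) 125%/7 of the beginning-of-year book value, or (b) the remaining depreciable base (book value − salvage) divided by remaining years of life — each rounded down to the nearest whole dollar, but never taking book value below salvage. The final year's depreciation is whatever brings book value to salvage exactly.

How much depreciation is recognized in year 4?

$33,164

Depreciable base = $265,611 − $13,400 = $252,211.
Year 1: DB = ⌊$265,611 × 125%/7⌋ = $47,430; SL = ⌊$252,211/7⌋ = $36,030 → take DB $47,430. Book value $218,181.
Year 2: DB = ⌊$218,181 × 125%/7⌋ = $38,960; SL = ⌊$204,781/6⌋ = $34,130 → take DB $38,960. Book value $179,221.
Year 3: DB = ⌊$179,221 × 125%/7⌋ = $32,003; SL = ⌊$165,821/5⌋ = $33,164 → take SL $33,164. Book value $146,057.
Year 4: DB = ⌊$146,057 × 125%/7⌋ = $26,081; SL = ⌊$132,657/4⌋ = $33,164 → take SL $33,164. Book value $112,893.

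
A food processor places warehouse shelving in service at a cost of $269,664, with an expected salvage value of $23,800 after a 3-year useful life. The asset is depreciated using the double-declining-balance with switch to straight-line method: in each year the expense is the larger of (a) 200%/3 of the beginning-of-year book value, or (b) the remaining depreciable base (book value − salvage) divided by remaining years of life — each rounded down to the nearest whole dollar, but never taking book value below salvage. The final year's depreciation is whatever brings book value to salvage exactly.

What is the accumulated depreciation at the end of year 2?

$239,701

Depreciable base = $269,664 − $23,800 = $245,864.
Year 1: DB = ⌊$269,664 × 200%/3⌋ = $179,776; SL = ⌊$245,864/3⌋ = $81,954 → take DB $179,776. Book value $89,888.
Year 2: DB = ⌊$89,888 × 200%/3⌋ = $59,925; SL = ⌊$66,088/2⌋ = $33,044 → take DB $59,925. Book value $29,963.
Accumulated through year 2 = $269,664 − $29,963 = $239,701.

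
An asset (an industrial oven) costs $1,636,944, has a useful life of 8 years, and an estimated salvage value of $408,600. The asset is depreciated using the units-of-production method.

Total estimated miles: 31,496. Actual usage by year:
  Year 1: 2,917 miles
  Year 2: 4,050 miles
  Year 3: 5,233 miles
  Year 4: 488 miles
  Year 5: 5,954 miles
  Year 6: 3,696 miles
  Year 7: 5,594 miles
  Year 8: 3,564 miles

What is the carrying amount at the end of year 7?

Depreciable base = $1,636,944 − $408,600 = $1,228,344.
Rate = $1,228,344 / 31,496 miles = $39 per mile.
Year 1: 2,917 × $39 = $113,763. Book value $1,523,181.
Year 2: 4,050 × $39 = $157,950. Book value $1,365,231.
Year 3: 5,233 × $39 = $204,087. Book value $1,161,144.
Year 4: 488 × $39 = $19,032. Book value $1,142,112.
Year 5: 5,954 × $39 = $232,206. Book value $909,906.
Year 6: 3,696 × $39 = $144,144. Book value $765,762.
Year 7: 5,594 × $39 = $218,166. Book value $547,596.

$547,596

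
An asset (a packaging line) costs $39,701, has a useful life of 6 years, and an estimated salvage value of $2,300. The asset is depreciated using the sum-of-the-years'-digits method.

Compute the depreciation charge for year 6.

$1,781

Depreciable base = $39,701 − $2,300 = $37,401.
Sum of the years' digits = 6+5+4+3+2+1 = 21.
Year 1: $37,401 × 6/21 = $10,686. Book value $29,015.
Year 2: $37,401 × 5/21 = $8,905. Book value $20,110.
Year 3: $37,401 × 4/21 = $7,124. Book value $12,986.
Year 4: $37,401 × 3/21 = $5,343. Book value $7,643.
Year 5: $37,401 × 2/21 = $3,562. Book value $4,081.
Year 6: $37,401 × 1/21 = $1,781. Book value $2,300.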